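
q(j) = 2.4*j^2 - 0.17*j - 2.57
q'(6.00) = 28.63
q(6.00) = 82.81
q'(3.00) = 14.23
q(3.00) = 18.52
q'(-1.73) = -8.47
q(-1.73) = 4.91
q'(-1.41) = -6.94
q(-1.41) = 2.44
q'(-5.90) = -28.49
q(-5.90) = 81.98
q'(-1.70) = -8.33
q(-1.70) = 4.66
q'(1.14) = 5.30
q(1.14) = 0.36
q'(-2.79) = -13.56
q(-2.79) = 16.59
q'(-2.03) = -9.91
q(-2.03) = 7.67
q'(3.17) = 15.05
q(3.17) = 21.01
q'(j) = 4.8*j - 0.17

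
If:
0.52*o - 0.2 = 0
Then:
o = 0.38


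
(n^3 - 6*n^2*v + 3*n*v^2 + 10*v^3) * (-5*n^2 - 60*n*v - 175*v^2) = -5*n^5 - 30*n^4*v + 170*n^3*v^2 + 820*n^2*v^3 - 1125*n*v^4 - 1750*v^5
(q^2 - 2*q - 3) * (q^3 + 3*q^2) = q^5 + q^4 - 9*q^3 - 9*q^2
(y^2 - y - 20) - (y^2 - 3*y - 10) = 2*y - 10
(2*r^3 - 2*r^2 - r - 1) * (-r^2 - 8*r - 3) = -2*r^5 - 14*r^4 + 11*r^3 + 15*r^2 + 11*r + 3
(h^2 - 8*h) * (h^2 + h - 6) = h^4 - 7*h^3 - 14*h^2 + 48*h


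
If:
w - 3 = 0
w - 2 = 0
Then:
No Solution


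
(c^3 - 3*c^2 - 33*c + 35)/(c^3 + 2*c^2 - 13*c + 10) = (c - 7)/(c - 2)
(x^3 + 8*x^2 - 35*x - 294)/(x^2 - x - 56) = (x^2 + x - 42)/(x - 8)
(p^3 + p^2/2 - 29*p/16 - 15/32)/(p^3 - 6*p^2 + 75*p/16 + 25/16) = (p + 3/2)/(p - 5)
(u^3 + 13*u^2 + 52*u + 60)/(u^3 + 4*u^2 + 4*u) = (u^2 + 11*u + 30)/(u*(u + 2))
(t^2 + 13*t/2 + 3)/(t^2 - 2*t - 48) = (t + 1/2)/(t - 8)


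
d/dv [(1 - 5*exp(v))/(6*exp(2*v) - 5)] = (30*exp(2*v) - 12*exp(v) + 25)*exp(v)/(36*exp(4*v) - 60*exp(2*v) + 25)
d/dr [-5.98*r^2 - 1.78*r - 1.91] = -11.96*r - 1.78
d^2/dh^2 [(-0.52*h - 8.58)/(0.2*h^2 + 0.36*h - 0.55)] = (-(0.4*h + 0.36)*(0.52*h + 8.58)*(0.8*h + 0.72) + (0.624*h + 3.8064)*(0.2*h^2 + 0.36*h - 0.55))/(0.2*h^2 + 0.36*h - 0.55)^3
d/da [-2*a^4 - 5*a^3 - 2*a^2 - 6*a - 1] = -8*a^3 - 15*a^2 - 4*a - 6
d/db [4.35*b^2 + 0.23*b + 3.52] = 8.7*b + 0.23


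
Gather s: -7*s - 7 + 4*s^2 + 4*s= 4*s^2 - 3*s - 7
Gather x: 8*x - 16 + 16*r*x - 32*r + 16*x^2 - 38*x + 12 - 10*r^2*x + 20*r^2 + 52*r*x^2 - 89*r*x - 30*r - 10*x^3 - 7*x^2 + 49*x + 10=20*r^2 - 62*r - 10*x^3 + x^2*(52*r + 9) + x*(-10*r^2 - 73*r + 19) + 6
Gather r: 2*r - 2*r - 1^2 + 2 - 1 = 0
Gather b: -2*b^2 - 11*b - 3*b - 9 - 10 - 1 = -2*b^2 - 14*b - 20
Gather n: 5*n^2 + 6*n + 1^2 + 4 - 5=5*n^2 + 6*n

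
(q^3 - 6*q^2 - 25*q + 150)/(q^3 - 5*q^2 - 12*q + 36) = (q^2 - 25)/(q^2 + q - 6)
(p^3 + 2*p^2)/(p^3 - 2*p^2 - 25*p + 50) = p^2*(p + 2)/(p^3 - 2*p^2 - 25*p + 50)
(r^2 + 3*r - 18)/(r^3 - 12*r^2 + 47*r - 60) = (r + 6)/(r^2 - 9*r + 20)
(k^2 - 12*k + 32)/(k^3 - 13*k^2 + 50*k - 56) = (k - 8)/(k^2 - 9*k + 14)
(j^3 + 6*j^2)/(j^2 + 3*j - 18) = j^2/(j - 3)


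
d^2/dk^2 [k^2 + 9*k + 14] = 2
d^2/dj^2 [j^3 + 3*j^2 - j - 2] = 6*j + 6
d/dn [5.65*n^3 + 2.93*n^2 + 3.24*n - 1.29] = 16.95*n^2 + 5.86*n + 3.24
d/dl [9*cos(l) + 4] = -9*sin(l)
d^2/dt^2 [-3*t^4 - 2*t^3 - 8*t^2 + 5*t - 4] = -36*t^2 - 12*t - 16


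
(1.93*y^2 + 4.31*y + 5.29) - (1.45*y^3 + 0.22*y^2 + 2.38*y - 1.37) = -1.45*y^3 + 1.71*y^2 + 1.93*y + 6.66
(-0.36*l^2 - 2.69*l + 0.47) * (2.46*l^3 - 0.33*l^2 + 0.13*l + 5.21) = -0.8856*l^5 - 6.4986*l^4 + 1.9971*l^3 - 2.3804*l^2 - 13.9538*l + 2.4487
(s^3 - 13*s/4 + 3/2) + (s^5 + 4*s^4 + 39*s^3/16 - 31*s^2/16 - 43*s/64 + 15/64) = s^5 + 4*s^4 + 55*s^3/16 - 31*s^2/16 - 251*s/64 + 111/64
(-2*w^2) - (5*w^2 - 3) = 3 - 7*w^2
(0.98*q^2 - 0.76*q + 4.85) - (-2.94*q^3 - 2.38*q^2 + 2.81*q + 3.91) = 2.94*q^3 + 3.36*q^2 - 3.57*q + 0.94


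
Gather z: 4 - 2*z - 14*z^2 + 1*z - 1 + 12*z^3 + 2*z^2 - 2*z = 12*z^3 - 12*z^2 - 3*z + 3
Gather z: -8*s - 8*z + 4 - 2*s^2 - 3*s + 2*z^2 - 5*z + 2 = -2*s^2 - 11*s + 2*z^2 - 13*z + 6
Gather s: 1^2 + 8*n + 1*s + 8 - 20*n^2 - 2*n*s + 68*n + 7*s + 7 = -20*n^2 + 76*n + s*(8 - 2*n) + 16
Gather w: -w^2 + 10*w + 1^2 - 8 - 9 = -w^2 + 10*w - 16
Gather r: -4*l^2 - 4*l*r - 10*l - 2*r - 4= -4*l^2 - 10*l + r*(-4*l - 2) - 4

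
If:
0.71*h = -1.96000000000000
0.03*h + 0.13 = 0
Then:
No Solution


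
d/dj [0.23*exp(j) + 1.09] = 0.23*exp(j)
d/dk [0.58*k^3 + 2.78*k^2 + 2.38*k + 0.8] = 1.74*k^2 + 5.56*k + 2.38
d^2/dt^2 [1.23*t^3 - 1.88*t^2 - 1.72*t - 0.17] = 7.38*t - 3.76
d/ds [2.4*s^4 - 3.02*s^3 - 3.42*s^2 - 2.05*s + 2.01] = 9.6*s^3 - 9.06*s^2 - 6.84*s - 2.05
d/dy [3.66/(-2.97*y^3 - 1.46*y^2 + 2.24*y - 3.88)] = (32.6106*y^2 + 10.6872*y - 8.1984)/(2.97*y^3 + 1.46*y^2 - 2.24*y + 3.88)^2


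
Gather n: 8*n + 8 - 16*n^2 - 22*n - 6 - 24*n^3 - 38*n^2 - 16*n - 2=-24*n^3 - 54*n^2 - 30*n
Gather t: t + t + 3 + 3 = 2*t + 6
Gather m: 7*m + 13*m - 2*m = 18*m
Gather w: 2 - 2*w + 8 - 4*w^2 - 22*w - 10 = -4*w^2 - 24*w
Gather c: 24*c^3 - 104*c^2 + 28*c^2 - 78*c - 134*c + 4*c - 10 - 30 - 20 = 24*c^3 - 76*c^2 - 208*c - 60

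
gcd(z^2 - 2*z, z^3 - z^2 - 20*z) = z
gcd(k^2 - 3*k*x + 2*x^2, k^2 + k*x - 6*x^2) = -k + 2*x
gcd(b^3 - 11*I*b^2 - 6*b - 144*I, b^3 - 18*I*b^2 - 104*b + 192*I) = b^2 - 14*I*b - 48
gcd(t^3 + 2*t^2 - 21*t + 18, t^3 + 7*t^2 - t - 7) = t - 1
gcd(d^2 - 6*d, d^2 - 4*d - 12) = d - 6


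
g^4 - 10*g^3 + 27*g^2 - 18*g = g*(g - 6)*(g - 3)*(g - 1)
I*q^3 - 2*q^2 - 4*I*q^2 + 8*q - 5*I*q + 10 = (q - 5)*(q + 2*I)*(I*q + I)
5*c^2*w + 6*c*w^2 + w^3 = w*(c + w)*(5*c + w)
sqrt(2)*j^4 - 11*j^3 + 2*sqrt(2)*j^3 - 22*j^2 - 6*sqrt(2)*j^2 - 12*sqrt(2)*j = j*(j + 2)*(j - 6*sqrt(2))*(sqrt(2)*j + 1)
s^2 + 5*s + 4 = (s + 1)*(s + 4)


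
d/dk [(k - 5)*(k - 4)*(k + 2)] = 3*k^2 - 14*k + 2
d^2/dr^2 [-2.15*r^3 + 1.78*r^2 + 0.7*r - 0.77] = 3.56 - 12.9*r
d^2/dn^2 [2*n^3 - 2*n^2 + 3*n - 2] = 12*n - 4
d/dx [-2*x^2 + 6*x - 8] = 6 - 4*x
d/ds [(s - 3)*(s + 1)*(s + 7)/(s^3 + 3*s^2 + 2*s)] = 2*(-s^2 + 21*s + 21)/(s^2*(s^2 + 4*s + 4))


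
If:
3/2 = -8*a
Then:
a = -3/16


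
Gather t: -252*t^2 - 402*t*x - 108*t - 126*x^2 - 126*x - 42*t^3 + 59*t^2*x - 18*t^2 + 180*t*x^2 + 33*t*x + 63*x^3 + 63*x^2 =-42*t^3 + t^2*(59*x - 270) + t*(180*x^2 - 369*x - 108) + 63*x^3 - 63*x^2 - 126*x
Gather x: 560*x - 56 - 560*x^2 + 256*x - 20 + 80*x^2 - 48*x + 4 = -480*x^2 + 768*x - 72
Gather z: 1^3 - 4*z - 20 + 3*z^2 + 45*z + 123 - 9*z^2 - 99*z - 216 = -6*z^2 - 58*z - 112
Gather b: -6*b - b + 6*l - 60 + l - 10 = -7*b + 7*l - 70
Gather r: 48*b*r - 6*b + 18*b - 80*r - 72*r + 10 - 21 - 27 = 12*b + r*(48*b - 152) - 38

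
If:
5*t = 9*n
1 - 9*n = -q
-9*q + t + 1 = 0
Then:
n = 25/198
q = 3/22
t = 5/22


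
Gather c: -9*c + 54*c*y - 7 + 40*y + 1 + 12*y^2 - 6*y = c*(54*y - 9) + 12*y^2 + 34*y - 6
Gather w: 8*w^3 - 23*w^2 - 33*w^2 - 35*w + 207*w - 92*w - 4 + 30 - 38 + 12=8*w^3 - 56*w^2 + 80*w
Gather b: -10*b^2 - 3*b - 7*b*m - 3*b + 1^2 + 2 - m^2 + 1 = -10*b^2 + b*(-7*m - 6) - m^2 + 4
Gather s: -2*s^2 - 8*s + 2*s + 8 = -2*s^2 - 6*s + 8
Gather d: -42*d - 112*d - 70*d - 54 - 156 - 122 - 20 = -224*d - 352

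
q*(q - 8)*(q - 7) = q^3 - 15*q^2 + 56*q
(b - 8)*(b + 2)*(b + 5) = b^3 - b^2 - 46*b - 80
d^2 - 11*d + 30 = (d - 6)*(d - 5)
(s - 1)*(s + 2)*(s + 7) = s^3 + 8*s^2 + 5*s - 14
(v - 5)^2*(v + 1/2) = v^3 - 19*v^2/2 + 20*v + 25/2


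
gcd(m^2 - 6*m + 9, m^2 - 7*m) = 1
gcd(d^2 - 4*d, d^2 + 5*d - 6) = 1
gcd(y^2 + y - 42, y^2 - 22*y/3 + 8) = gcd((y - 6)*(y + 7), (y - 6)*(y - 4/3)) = y - 6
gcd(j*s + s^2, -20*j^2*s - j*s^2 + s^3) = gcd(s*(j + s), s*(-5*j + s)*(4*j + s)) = s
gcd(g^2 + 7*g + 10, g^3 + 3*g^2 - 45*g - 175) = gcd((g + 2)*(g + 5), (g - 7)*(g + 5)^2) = g + 5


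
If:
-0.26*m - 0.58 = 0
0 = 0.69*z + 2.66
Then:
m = -2.23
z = -3.86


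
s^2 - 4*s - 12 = (s - 6)*(s + 2)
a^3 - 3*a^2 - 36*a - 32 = (a - 8)*(a + 1)*(a + 4)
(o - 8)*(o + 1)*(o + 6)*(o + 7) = o^4 + 6*o^3 - 57*o^2 - 398*o - 336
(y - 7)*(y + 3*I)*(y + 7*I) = y^3 - 7*y^2 + 10*I*y^2 - 21*y - 70*I*y + 147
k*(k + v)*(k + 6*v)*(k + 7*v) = k^4 + 14*k^3*v + 55*k^2*v^2 + 42*k*v^3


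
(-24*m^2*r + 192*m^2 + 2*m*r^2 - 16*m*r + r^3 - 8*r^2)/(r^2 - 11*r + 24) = (-24*m^2 + 2*m*r + r^2)/(r - 3)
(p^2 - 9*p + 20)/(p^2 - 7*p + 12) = (p - 5)/(p - 3)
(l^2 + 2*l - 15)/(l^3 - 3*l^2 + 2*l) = (l^2 + 2*l - 15)/(l*(l^2 - 3*l + 2))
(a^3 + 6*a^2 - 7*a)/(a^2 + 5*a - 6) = a*(a + 7)/(a + 6)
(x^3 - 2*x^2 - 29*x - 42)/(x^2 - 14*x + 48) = (x^3 - 2*x^2 - 29*x - 42)/(x^2 - 14*x + 48)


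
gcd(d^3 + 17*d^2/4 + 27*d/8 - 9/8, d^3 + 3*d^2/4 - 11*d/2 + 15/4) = d + 3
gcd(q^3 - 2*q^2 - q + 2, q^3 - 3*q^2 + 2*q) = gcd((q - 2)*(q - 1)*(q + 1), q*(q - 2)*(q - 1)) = q^2 - 3*q + 2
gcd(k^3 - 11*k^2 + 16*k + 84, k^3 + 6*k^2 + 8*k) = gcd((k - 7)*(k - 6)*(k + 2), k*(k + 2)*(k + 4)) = k + 2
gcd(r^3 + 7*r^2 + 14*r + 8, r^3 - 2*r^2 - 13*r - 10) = r^2 + 3*r + 2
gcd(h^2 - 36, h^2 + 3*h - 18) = h + 6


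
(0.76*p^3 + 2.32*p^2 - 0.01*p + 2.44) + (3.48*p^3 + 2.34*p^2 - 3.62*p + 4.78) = 4.24*p^3 + 4.66*p^2 - 3.63*p + 7.22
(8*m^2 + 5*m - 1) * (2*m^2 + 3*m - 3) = 16*m^4 + 34*m^3 - 11*m^2 - 18*m + 3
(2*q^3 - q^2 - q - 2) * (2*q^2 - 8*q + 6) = 4*q^5 - 18*q^4 + 18*q^3 - 2*q^2 + 10*q - 12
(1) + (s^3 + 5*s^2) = s^3 + 5*s^2 + 1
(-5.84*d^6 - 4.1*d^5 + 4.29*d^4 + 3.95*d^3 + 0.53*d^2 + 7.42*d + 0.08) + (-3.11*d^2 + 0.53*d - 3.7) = -5.84*d^6 - 4.1*d^5 + 4.29*d^4 + 3.95*d^3 - 2.58*d^2 + 7.95*d - 3.62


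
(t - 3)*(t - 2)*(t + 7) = t^3 + 2*t^2 - 29*t + 42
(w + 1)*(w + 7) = w^2 + 8*w + 7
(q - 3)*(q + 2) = q^2 - q - 6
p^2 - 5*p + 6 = (p - 3)*(p - 2)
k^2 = k^2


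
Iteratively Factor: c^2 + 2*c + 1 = (c + 1)*(c + 1)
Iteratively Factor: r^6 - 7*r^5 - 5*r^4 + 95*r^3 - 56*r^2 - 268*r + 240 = (r - 4)*(r^5 - 3*r^4 - 17*r^3 + 27*r^2 + 52*r - 60) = (r - 4)*(r - 2)*(r^4 - r^3 - 19*r^2 - 11*r + 30) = (r - 4)*(r - 2)*(r + 3)*(r^3 - 4*r^2 - 7*r + 10) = (r - 4)*(r - 2)*(r - 1)*(r + 3)*(r^2 - 3*r - 10) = (r - 5)*(r - 4)*(r - 2)*(r - 1)*(r + 3)*(r + 2)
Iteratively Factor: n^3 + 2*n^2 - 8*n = (n + 4)*(n^2 - 2*n) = (n - 2)*(n + 4)*(n)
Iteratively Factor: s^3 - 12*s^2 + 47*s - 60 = (s - 4)*(s^2 - 8*s + 15) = (s - 5)*(s - 4)*(s - 3)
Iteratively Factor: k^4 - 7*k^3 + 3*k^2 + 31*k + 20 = (k + 1)*(k^3 - 8*k^2 + 11*k + 20) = (k - 4)*(k + 1)*(k^2 - 4*k - 5) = (k - 4)*(k + 1)^2*(k - 5)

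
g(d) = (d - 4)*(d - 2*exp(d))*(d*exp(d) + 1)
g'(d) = (1 - 2*exp(d))*(d - 4)*(d*exp(d) + 1) + (d - 4)*(d - 2*exp(d))*(d*exp(d) + exp(d)) + (d - 2*exp(d))*(d*exp(d) + 1) = (d - 4)*(d + 1)*(d - 2*exp(d))*exp(d) - (d - 4)*(d*exp(d) + 1)*(2*exp(d) - 1) + (d - 2*exp(d))*(d*exp(d) + 1)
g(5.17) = -369283.12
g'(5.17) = -1129579.01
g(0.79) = 31.82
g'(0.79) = 65.85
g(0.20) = 10.60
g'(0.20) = 16.52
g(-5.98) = 58.83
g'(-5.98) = -16.43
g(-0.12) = 6.97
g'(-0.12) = 7.25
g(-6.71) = 71.30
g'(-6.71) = -17.75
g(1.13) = 65.34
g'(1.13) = 140.03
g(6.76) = -27664106.27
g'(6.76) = -69531040.23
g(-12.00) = 191.99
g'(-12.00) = -28.01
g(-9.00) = 116.87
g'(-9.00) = -22.09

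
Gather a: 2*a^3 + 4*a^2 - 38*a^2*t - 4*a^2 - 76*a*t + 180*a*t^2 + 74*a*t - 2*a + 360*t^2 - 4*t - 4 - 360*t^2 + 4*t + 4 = 2*a^3 - 38*a^2*t + a*(180*t^2 - 2*t - 2)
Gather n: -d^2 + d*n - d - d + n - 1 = -d^2 - 2*d + n*(d + 1) - 1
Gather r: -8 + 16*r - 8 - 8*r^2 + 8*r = -8*r^2 + 24*r - 16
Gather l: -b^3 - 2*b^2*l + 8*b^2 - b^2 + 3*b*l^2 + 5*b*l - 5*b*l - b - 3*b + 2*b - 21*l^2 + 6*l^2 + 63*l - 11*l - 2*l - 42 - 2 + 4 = -b^3 + 7*b^2 - 2*b + l^2*(3*b - 15) + l*(50 - 2*b^2) - 40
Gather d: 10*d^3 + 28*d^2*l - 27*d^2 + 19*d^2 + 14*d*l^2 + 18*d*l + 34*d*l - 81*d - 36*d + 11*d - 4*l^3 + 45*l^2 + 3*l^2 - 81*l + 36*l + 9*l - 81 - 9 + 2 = 10*d^3 + d^2*(28*l - 8) + d*(14*l^2 + 52*l - 106) - 4*l^3 + 48*l^2 - 36*l - 88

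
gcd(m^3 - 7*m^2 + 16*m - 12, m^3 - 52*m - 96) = 1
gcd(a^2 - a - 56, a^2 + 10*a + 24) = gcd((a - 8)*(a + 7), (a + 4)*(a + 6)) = 1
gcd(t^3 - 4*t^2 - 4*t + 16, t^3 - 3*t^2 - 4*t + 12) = t^2 - 4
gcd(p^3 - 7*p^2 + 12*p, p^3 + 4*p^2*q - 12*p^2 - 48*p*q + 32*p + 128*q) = p - 4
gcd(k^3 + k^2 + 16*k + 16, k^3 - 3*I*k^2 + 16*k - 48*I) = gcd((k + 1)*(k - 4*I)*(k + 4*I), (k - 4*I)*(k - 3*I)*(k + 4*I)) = k^2 + 16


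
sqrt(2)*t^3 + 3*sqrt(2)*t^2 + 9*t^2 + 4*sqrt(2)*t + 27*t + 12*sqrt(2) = (t + 3)*(t + 4*sqrt(2))*(sqrt(2)*t + 1)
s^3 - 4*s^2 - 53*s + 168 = (s - 8)*(s - 3)*(s + 7)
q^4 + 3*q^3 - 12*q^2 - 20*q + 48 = (q - 2)^2*(q + 3)*(q + 4)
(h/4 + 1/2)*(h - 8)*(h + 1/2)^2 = h^4/4 - 5*h^3/4 - 87*h^2/16 - 35*h/8 - 1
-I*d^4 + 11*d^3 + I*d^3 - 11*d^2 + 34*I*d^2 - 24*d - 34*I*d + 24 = (d + I)*(d + 4*I)*(d + 6*I)*(-I*d + I)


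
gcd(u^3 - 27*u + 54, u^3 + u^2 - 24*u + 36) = u^2 + 3*u - 18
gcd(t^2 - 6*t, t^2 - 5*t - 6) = t - 6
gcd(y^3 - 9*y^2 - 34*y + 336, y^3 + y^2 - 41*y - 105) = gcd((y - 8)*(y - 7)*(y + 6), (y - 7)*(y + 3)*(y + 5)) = y - 7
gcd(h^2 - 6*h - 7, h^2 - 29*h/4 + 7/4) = h - 7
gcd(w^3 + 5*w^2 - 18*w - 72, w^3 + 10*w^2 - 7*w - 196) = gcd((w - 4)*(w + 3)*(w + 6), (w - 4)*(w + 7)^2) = w - 4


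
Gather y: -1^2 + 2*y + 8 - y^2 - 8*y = -y^2 - 6*y + 7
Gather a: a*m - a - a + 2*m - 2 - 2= a*(m - 2) + 2*m - 4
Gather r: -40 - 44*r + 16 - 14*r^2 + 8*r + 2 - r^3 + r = -r^3 - 14*r^2 - 35*r - 22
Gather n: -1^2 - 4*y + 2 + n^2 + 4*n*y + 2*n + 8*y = n^2 + n*(4*y + 2) + 4*y + 1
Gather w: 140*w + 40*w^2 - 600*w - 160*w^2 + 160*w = -120*w^2 - 300*w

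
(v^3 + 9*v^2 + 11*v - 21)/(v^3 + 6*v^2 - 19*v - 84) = (v - 1)/(v - 4)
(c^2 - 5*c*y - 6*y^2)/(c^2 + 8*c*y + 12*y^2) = (c^2 - 5*c*y - 6*y^2)/(c^2 + 8*c*y + 12*y^2)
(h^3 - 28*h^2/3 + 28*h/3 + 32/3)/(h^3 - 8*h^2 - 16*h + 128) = (3*h^2 - 4*h - 4)/(3*(h^2 - 16))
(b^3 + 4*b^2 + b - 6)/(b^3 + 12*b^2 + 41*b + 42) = (b - 1)/(b + 7)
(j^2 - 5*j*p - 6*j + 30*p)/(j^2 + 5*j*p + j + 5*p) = (j^2 - 5*j*p - 6*j + 30*p)/(j^2 + 5*j*p + j + 5*p)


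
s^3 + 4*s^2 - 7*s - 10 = (s - 2)*(s + 1)*(s + 5)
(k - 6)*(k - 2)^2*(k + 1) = k^4 - 9*k^3 + 18*k^2 + 4*k - 24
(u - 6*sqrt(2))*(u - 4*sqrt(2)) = u^2 - 10*sqrt(2)*u + 48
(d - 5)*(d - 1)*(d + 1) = d^3 - 5*d^2 - d + 5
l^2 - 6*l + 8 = (l - 4)*(l - 2)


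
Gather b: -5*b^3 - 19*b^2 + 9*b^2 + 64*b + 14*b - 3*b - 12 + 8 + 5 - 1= -5*b^3 - 10*b^2 + 75*b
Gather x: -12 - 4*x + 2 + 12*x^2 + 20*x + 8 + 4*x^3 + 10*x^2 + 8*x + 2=4*x^3 + 22*x^2 + 24*x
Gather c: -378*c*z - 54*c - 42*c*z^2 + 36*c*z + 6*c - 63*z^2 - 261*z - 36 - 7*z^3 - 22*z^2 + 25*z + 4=c*(-42*z^2 - 342*z - 48) - 7*z^3 - 85*z^2 - 236*z - 32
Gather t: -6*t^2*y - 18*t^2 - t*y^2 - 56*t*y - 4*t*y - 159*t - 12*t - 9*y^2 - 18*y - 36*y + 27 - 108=t^2*(-6*y - 18) + t*(-y^2 - 60*y - 171) - 9*y^2 - 54*y - 81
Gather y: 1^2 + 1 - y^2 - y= -y^2 - y + 2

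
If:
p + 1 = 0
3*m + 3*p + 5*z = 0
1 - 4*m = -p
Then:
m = 0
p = -1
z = 3/5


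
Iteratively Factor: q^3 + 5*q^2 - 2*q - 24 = (q - 2)*(q^2 + 7*q + 12) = (q - 2)*(q + 3)*(q + 4)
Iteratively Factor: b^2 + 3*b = (b + 3)*(b)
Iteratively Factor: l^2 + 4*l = (l)*(l + 4)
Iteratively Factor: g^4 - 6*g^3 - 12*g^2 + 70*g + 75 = (g + 1)*(g^3 - 7*g^2 - 5*g + 75) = (g + 1)*(g + 3)*(g^2 - 10*g + 25) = (g - 5)*(g + 1)*(g + 3)*(g - 5)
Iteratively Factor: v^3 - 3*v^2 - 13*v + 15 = (v + 3)*(v^2 - 6*v + 5) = (v - 5)*(v + 3)*(v - 1)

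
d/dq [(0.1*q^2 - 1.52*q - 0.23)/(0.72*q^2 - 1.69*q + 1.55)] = (0.9254*q^2 + 0.6412*q - 2.7447)/(0.5184*q^4 - 2.4336*q^3 + 5.0881*q^2 - 5.239*q + 2.4025)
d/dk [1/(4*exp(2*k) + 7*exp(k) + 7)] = (-8*exp(k) - 7)*exp(k)/(4*exp(2*k) + 7*exp(k) + 7)^2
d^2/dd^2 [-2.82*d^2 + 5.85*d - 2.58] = -5.64000000000000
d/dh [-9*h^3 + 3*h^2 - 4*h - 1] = -27*h^2 + 6*h - 4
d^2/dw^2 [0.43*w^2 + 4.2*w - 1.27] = 0.860000000000000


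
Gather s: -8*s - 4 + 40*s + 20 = 32*s + 16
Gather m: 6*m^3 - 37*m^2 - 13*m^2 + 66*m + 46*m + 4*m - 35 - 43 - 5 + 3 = 6*m^3 - 50*m^2 + 116*m - 80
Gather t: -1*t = -t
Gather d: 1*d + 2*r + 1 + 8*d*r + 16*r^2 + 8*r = d*(8*r + 1) + 16*r^2 + 10*r + 1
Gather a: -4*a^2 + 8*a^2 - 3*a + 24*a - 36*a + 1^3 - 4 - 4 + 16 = 4*a^2 - 15*a + 9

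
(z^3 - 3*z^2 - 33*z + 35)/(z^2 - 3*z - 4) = (-z^3 + 3*z^2 + 33*z - 35)/(-z^2 + 3*z + 4)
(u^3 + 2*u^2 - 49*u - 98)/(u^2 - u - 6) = (u^2 - 49)/(u - 3)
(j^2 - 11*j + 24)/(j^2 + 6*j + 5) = (j^2 - 11*j + 24)/(j^2 + 6*j + 5)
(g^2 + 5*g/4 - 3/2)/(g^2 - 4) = (g - 3/4)/(g - 2)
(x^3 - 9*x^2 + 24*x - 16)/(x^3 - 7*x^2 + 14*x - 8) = (x - 4)/(x - 2)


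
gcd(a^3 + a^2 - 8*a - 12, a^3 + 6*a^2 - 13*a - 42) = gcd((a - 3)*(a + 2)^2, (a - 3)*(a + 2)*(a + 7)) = a^2 - a - 6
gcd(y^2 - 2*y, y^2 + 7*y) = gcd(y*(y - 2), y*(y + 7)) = y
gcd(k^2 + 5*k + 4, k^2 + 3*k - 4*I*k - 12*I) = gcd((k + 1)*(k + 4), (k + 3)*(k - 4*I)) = 1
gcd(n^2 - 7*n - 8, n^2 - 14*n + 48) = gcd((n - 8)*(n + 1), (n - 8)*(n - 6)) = n - 8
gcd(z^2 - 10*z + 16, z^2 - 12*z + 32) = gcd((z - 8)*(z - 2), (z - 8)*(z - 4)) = z - 8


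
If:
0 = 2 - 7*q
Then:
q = 2/7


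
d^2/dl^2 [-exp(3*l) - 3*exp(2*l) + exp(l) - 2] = (-9*exp(2*l) - 12*exp(l) + 1)*exp(l)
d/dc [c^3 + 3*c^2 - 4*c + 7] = 3*c^2 + 6*c - 4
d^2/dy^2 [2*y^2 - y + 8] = 4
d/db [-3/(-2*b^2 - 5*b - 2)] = 3*(-4*b - 5)/(2*b^2 + 5*b + 2)^2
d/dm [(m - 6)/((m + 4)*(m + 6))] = (-m^2 + 12*m + 84)/(m^4 + 20*m^3 + 148*m^2 + 480*m + 576)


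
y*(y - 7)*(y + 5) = y^3 - 2*y^2 - 35*y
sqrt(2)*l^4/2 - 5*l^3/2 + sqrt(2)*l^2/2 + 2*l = l*(l - 2*sqrt(2))*(l - sqrt(2))*(sqrt(2)*l/2 + 1/2)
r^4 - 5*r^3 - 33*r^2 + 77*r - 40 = (r - 8)*(r - 1)^2*(r + 5)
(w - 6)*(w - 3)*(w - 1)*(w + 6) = w^4 - 4*w^3 - 33*w^2 + 144*w - 108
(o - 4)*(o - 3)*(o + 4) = o^3 - 3*o^2 - 16*o + 48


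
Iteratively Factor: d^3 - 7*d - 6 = (d - 3)*(d^2 + 3*d + 2) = (d - 3)*(d + 1)*(d + 2)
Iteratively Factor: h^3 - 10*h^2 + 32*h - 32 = (h - 4)*(h^2 - 6*h + 8) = (h - 4)*(h - 2)*(h - 4)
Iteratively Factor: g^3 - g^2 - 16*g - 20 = (g + 2)*(g^2 - 3*g - 10) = (g + 2)^2*(g - 5)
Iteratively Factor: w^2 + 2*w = (w)*(w + 2)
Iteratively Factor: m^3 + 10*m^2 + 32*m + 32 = (m + 4)*(m^2 + 6*m + 8) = (m + 4)^2*(m + 2)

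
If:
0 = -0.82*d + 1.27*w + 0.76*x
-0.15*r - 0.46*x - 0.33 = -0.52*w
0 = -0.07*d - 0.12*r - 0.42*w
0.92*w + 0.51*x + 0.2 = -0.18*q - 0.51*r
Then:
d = 1.42393016709279*x + 0.432943364066011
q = 1.06251129877844*x + 0.947784578566325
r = -1.95399567848627*x - 1.23093411843702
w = 0.320962785052039*x + 0.279538235066243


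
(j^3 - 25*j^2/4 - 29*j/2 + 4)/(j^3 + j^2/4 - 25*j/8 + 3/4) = 2*(j - 8)/(2*j - 3)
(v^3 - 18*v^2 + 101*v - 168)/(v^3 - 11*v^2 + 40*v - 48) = (v^2 - 15*v + 56)/(v^2 - 8*v + 16)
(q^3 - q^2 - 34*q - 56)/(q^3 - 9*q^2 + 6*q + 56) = (q + 4)/(q - 4)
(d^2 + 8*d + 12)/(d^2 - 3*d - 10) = (d + 6)/(d - 5)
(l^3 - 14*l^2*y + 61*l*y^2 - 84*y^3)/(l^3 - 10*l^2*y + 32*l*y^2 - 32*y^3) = (l^2 - 10*l*y + 21*y^2)/(l^2 - 6*l*y + 8*y^2)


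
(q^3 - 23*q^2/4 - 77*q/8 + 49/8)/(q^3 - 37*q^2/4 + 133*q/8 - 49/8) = (4*q + 7)/(4*q - 7)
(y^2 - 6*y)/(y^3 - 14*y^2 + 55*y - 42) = y/(y^2 - 8*y + 7)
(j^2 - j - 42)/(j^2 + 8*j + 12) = (j - 7)/(j + 2)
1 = 1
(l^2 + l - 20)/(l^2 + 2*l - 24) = (l + 5)/(l + 6)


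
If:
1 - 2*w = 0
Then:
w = 1/2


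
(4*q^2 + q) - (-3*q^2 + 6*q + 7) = 7*q^2 - 5*q - 7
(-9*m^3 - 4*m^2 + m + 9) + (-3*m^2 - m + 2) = -9*m^3 - 7*m^2 + 11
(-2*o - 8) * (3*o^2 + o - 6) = -6*o^3 - 26*o^2 + 4*o + 48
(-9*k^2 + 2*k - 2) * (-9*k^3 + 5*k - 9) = 81*k^5 - 18*k^4 - 27*k^3 + 91*k^2 - 28*k + 18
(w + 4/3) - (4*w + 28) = -3*w - 80/3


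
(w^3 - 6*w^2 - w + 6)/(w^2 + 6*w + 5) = (w^2 - 7*w + 6)/(w + 5)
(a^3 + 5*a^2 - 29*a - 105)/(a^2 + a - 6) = (a^2 + 2*a - 35)/(a - 2)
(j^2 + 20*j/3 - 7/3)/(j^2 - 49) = (j - 1/3)/(j - 7)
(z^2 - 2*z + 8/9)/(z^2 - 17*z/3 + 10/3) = (z - 4/3)/(z - 5)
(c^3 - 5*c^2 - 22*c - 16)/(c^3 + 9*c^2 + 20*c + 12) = (c - 8)/(c + 6)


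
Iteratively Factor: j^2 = (j)*(j)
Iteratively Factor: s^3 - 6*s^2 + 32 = (s + 2)*(s^2 - 8*s + 16) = (s - 4)*(s + 2)*(s - 4)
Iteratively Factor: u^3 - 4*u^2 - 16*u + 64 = (u - 4)*(u^2 - 16) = (u - 4)*(u + 4)*(u - 4)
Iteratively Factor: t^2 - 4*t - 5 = (t + 1)*(t - 5)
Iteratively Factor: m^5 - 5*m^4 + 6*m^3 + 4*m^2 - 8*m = (m - 2)*(m^4 - 3*m^3 + 4*m) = (m - 2)^2*(m^3 - m^2 - 2*m) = m*(m - 2)^2*(m^2 - m - 2) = m*(m - 2)^3*(m + 1)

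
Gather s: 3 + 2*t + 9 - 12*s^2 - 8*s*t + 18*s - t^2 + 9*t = -12*s^2 + s*(18 - 8*t) - t^2 + 11*t + 12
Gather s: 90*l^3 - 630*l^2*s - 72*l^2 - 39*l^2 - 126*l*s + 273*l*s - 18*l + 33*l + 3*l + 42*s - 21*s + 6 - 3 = 90*l^3 - 111*l^2 + 18*l + s*(-630*l^2 + 147*l + 21) + 3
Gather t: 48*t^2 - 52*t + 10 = 48*t^2 - 52*t + 10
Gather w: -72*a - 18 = -72*a - 18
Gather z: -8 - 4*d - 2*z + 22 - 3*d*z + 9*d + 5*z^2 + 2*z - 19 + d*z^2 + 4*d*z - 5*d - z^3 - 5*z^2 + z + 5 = d*z^2 - z^3 + z*(d + 1)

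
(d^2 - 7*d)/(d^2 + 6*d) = (d - 7)/(d + 6)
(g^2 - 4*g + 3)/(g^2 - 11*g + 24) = (g - 1)/(g - 8)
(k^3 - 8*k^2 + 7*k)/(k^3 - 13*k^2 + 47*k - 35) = k/(k - 5)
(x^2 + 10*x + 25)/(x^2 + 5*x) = (x + 5)/x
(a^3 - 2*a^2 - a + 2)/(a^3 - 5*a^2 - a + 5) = (a - 2)/(a - 5)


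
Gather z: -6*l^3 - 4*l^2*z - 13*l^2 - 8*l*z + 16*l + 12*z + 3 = -6*l^3 - 13*l^2 + 16*l + z*(-4*l^2 - 8*l + 12) + 3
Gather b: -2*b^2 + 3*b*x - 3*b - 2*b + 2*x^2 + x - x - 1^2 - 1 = -2*b^2 + b*(3*x - 5) + 2*x^2 - 2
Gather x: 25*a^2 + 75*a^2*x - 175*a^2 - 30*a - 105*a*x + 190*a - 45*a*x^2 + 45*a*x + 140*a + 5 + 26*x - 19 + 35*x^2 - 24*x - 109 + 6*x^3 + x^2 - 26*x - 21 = -150*a^2 + 300*a + 6*x^3 + x^2*(36 - 45*a) + x*(75*a^2 - 60*a - 24) - 144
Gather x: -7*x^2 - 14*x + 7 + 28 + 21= -7*x^2 - 14*x + 56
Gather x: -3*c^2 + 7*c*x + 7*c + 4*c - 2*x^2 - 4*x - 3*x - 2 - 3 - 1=-3*c^2 + 11*c - 2*x^2 + x*(7*c - 7) - 6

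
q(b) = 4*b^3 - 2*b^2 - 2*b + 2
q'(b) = 12*b^2 - 4*b - 2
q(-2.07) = -37.91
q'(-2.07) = 57.70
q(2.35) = 38.17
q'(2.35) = 54.87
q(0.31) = 1.31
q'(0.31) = -2.09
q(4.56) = 330.57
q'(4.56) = 229.28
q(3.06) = 91.76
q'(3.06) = 98.12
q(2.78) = 66.92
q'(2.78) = 79.62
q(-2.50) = -68.00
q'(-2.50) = 83.00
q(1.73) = 13.27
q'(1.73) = 26.99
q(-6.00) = -922.00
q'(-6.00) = 454.00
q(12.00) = 6602.00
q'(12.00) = 1678.00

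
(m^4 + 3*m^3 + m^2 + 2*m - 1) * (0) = 0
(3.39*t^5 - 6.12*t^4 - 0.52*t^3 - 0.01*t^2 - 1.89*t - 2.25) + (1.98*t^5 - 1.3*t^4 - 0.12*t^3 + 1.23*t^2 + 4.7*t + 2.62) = 5.37*t^5 - 7.42*t^4 - 0.64*t^3 + 1.22*t^2 + 2.81*t + 0.37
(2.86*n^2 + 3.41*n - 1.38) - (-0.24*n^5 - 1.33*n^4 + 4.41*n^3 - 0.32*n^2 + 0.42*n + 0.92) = 0.24*n^5 + 1.33*n^4 - 4.41*n^3 + 3.18*n^2 + 2.99*n - 2.3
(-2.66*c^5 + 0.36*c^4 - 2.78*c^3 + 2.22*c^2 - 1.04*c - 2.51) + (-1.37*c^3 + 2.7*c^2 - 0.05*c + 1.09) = -2.66*c^5 + 0.36*c^4 - 4.15*c^3 + 4.92*c^2 - 1.09*c - 1.42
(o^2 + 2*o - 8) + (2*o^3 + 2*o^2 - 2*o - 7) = 2*o^3 + 3*o^2 - 15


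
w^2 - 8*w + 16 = (w - 4)^2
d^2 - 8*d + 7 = (d - 7)*(d - 1)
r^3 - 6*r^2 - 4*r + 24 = (r - 6)*(r - 2)*(r + 2)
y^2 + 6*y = y*(y + 6)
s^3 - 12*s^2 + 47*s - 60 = (s - 5)*(s - 4)*(s - 3)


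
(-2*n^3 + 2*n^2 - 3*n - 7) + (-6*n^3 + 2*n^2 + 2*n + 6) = -8*n^3 + 4*n^2 - n - 1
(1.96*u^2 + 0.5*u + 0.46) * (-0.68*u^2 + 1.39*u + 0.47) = -1.3328*u^4 + 2.3844*u^3 + 1.3034*u^2 + 0.8744*u + 0.2162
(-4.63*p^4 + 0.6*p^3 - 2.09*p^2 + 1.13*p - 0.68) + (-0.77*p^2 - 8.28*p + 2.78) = -4.63*p^4 + 0.6*p^3 - 2.86*p^2 - 7.15*p + 2.1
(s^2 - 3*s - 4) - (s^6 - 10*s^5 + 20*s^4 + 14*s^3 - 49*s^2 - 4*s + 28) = -s^6 + 10*s^5 - 20*s^4 - 14*s^3 + 50*s^2 + s - 32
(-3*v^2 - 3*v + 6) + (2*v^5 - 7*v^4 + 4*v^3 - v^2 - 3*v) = 2*v^5 - 7*v^4 + 4*v^3 - 4*v^2 - 6*v + 6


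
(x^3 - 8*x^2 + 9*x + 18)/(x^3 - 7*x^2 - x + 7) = (x^2 - 9*x + 18)/(x^2 - 8*x + 7)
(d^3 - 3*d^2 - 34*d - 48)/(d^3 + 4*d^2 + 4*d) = (d^2 - 5*d - 24)/(d*(d + 2))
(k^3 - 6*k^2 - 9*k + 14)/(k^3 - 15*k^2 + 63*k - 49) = (k + 2)/(k - 7)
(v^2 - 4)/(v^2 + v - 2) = (v - 2)/(v - 1)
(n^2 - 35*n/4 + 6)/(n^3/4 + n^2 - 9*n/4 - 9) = (4*n^2 - 35*n + 24)/(n^3 + 4*n^2 - 9*n - 36)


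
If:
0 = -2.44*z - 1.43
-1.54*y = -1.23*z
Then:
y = -0.47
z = -0.59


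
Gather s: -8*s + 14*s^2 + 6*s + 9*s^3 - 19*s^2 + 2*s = 9*s^3 - 5*s^2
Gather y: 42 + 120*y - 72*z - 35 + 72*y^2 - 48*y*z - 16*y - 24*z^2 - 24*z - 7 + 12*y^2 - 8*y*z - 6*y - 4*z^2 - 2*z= 84*y^2 + y*(98 - 56*z) - 28*z^2 - 98*z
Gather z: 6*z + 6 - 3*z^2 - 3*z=-3*z^2 + 3*z + 6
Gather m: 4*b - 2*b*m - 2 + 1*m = 4*b + m*(1 - 2*b) - 2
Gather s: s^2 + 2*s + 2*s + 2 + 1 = s^2 + 4*s + 3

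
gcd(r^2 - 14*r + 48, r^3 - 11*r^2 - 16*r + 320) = r - 8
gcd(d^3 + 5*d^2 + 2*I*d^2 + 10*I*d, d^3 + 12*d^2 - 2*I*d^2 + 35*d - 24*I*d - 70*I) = d + 5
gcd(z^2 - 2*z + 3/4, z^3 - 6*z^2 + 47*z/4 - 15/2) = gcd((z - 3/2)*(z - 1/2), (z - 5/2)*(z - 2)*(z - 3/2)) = z - 3/2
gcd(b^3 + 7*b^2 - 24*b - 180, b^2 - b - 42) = b + 6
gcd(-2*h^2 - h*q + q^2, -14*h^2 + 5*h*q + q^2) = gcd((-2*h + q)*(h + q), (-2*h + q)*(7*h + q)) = -2*h + q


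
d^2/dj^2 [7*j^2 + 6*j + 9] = 14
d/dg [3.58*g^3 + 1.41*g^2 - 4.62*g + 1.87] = 10.74*g^2 + 2.82*g - 4.62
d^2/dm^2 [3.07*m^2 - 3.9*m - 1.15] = 6.14000000000000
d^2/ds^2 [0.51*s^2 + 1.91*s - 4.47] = 1.02000000000000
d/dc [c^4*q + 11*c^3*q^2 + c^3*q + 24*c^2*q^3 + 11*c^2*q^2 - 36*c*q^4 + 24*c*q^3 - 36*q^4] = q*(4*c^3 + 33*c^2*q + 3*c^2 + 48*c*q^2 + 22*c*q - 36*q^3 + 24*q^2)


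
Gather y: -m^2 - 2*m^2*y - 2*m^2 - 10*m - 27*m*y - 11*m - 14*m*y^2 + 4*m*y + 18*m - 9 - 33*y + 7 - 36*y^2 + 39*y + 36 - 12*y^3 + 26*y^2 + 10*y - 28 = -3*m^2 - 3*m - 12*y^3 + y^2*(-14*m - 10) + y*(-2*m^2 - 23*m + 16) + 6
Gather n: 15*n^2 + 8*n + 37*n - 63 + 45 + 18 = 15*n^2 + 45*n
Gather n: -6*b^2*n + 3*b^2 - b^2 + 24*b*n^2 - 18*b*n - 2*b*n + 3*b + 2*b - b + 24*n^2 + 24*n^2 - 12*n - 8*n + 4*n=2*b^2 + 4*b + n^2*(24*b + 48) + n*(-6*b^2 - 20*b - 16)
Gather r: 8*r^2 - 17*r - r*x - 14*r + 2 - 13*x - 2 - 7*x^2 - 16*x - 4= 8*r^2 + r*(-x - 31) - 7*x^2 - 29*x - 4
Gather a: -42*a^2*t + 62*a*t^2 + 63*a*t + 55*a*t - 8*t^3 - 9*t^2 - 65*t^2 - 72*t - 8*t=-42*a^2*t + a*(62*t^2 + 118*t) - 8*t^3 - 74*t^2 - 80*t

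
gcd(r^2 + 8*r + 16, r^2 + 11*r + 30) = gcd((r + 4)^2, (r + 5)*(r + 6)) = 1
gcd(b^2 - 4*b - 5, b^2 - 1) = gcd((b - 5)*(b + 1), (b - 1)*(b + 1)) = b + 1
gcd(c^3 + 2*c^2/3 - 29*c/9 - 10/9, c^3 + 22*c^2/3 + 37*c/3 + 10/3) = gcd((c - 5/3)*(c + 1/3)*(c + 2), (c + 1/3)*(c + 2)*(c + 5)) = c^2 + 7*c/3 + 2/3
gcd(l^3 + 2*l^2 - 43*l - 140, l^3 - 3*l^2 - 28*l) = l^2 - 3*l - 28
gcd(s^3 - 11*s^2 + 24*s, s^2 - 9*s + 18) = s - 3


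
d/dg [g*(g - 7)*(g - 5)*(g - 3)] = 4*g^3 - 45*g^2 + 142*g - 105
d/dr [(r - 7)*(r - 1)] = 2*r - 8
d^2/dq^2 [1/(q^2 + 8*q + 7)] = 2*(-q^2 - 8*q + 4*(q + 4)^2 - 7)/(q^2 + 8*q + 7)^3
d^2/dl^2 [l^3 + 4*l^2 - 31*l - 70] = 6*l + 8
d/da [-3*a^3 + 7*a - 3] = 7 - 9*a^2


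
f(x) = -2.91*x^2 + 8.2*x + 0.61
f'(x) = 8.2 - 5.82*x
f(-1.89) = -25.28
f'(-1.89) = 19.20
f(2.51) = 2.86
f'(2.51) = -6.41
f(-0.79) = -7.68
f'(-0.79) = 12.80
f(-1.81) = -23.77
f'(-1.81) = 18.73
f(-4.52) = -95.91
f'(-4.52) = 34.51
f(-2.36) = -34.95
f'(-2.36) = 21.94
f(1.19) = 6.25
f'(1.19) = 1.27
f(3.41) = -5.27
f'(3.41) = -11.65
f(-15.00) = -777.14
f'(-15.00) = 95.50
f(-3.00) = -50.18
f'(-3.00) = 25.66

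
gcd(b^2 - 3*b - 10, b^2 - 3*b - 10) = b^2 - 3*b - 10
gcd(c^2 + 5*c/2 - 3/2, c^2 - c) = 1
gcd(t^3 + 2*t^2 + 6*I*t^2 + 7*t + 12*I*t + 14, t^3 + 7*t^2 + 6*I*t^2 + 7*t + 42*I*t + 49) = t^2 + 6*I*t + 7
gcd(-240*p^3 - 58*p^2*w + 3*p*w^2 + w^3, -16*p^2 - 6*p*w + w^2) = 8*p - w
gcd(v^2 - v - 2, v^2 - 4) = v - 2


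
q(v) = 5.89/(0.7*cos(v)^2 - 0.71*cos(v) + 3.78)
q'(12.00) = -0.11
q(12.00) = 1.60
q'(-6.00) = 0.07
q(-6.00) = 1.57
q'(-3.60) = -0.21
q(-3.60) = 1.18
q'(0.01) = 0.00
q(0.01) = 1.56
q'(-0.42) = -0.10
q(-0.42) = 1.59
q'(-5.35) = 0.04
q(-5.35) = 1.63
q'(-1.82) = 0.38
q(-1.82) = 1.47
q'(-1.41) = 0.21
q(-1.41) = 1.60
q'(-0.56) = -0.11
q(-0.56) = 1.60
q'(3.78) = 0.28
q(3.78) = 1.23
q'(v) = 5.89*(1.4*sin(v)*cos(v) - 0.71*sin(v))/(0.7*cos(v)^2 - 0.71*cos(v) + 3.78)^2 = (8.246*cos(v) - 4.1819)*sin(v)/(0.7*cos(v)^2 - 0.71*cos(v) + 3.78)^2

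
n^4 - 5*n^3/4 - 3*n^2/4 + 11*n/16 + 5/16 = (n - 5/4)*(n - 1)*(n + 1/2)^2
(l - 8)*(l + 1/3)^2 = l^3 - 22*l^2/3 - 47*l/9 - 8/9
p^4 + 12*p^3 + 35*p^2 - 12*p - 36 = (p - 1)*(p + 1)*(p + 6)^2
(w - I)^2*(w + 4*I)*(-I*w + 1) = -I*w^4 + 3*w^3 - 5*I*w^2 + 3*w - 4*I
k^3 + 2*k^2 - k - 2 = (k - 1)*(k + 1)*(k + 2)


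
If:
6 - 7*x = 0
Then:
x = 6/7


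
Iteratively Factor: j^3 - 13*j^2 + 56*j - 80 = (j - 4)*(j^2 - 9*j + 20) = (j - 5)*(j - 4)*(j - 4)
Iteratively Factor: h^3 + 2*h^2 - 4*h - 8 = (h + 2)*(h^2 - 4) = (h - 2)*(h + 2)*(h + 2)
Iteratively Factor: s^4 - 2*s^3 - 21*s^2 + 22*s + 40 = (s - 2)*(s^3 - 21*s - 20) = (s - 2)*(s + 1)*(s^2 - s - 20) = (s - 2)*(s + 1)*(s + 4)*(s - 5)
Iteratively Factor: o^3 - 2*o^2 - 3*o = (o + 1)*(o^2 - 3*o) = o*(o + 1)*(o - 3)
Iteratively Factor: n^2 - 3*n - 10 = (n + 2)*(n - 5)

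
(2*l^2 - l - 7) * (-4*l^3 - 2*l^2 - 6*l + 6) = -8*l^5 + 18*l^3 + 32*l^2 + 36*l - 42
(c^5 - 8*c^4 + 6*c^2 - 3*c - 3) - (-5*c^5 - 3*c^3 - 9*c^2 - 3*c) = 6*c^5 - 8*c^4 + 3*c^3 + 15*c^2 - 3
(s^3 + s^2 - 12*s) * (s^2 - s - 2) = s^5 - 15*s^3 + 10*s^2 + 24*s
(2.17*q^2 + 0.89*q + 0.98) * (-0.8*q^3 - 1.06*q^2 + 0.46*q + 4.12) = -1.736*q^5 - 3.0122*q^4 - 0.7292*q^3 + 8.311*q^2 + 4.1176*q + 4.0376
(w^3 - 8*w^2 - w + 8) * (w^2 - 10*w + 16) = w^5 - 18*w^4 + 95*w^3 - 110*w^2 - 96*w + 128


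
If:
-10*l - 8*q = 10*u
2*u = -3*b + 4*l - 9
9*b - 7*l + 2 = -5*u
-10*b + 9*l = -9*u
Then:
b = 144/37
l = 1085/222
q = -200/37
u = -125/222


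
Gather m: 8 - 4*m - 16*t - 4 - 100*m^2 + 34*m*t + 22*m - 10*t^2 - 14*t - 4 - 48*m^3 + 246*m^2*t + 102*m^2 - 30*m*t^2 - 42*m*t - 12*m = -48*m^3 + m^2*(246*t + 2) + m*(-30*t^2 - 8*t + 6) - 10*t^2 - 30*t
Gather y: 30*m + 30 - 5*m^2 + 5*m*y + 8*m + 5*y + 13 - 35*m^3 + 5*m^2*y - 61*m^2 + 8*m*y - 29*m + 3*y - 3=-35*m^3 - 66*m^2 + 9*m + y*(5*m^2 + 13*m + 8) + 40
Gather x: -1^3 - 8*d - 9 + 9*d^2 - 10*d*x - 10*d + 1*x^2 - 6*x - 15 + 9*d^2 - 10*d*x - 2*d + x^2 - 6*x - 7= 18*d^2 - 20*d + 2*x^2 + x*(-20*d - 12) - 32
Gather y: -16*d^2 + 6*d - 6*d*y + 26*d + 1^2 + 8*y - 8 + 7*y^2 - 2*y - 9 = -16*d^2 + 32*d + 7*y^2 + y*(6 - 6*d) - 16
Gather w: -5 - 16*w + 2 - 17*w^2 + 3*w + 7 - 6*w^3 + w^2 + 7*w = -6*w^3 - 16*w^2 - 6*w + 4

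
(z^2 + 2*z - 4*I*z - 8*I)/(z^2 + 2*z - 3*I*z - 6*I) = (z - 4*I)/(z - 3*I)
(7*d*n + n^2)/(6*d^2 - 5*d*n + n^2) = n*(7*d + n)/(6*d^2 - 5*d*n + n^2)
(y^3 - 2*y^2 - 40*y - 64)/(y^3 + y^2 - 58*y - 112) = (y + 4)/(y + 7)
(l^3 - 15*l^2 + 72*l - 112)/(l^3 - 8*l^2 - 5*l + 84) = (l - 4)/(l + 3)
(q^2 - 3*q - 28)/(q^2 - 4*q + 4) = (q^2 - 3*q - 28)/(q^2 - 4*q + 4)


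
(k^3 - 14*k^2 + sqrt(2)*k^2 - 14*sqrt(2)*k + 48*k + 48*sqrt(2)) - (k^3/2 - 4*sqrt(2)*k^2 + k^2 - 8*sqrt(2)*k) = k^3/2 - 15*k^2 + 5*sqrt(2)*k^2 - 6*sqrt(2)*k + 48*k + 48*sqrt(2)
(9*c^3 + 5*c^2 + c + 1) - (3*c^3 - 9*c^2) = 6*c^3 + 14*c^2 + c + 1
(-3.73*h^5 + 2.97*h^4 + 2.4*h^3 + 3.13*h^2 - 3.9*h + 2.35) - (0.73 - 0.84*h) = -3.73*h^5 + 2.97*h^4 + 2.4*h^3 + 3.13*h^2 - 3.06*h + 1.62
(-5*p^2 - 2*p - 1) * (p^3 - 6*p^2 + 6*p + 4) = -5*p^5 + 28*p^4 - 19*p^3 - 26*p^2 - 14*p - 4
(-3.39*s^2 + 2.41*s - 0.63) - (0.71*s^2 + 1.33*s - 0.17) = -4.1*s^2 + 1.08*s - 0.46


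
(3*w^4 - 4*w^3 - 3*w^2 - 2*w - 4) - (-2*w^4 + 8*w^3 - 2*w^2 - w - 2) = 5*w^4 - 12*w^3 - w^2 - w - 2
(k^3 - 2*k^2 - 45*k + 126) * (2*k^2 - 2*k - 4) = 2*k^5 - 6*k^4 - 90*k^3 + 350*k^2 - 72*k - 504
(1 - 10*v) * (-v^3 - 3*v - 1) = 10*v^4 - v^3 + 30*v^2 + 7*v - 1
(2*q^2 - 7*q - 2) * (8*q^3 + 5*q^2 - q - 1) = 16*q^5 - 46*q^4 - 53*q^3 - 5*q^2 + 9*q + 2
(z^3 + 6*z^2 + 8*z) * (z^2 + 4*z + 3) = z^5 + 10*z^4 + 35*z^3 + 50*z^2 + 24*z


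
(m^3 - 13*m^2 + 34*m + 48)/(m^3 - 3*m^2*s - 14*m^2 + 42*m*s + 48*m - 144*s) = (-m - 1)/(-m + 3*s)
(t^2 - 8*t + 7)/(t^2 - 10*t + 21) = (t - 1)/(t - 3)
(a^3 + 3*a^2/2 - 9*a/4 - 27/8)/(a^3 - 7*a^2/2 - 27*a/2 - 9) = (a^2 - 9/4)/(a^2 - 5*a - 6)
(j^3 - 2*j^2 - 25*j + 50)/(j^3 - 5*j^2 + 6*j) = (j^2 - 25)/(j*(j - 3))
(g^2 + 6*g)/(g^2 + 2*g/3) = 3*(g + 6)/(3*g + 2)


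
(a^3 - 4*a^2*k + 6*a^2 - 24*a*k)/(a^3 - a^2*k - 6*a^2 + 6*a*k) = (a^2 - 4*a*k + 6*a - 24*k)/(a^2 - a*k - 6*a + 6*k)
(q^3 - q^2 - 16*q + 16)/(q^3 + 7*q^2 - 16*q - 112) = (q - 1)/(q + 7)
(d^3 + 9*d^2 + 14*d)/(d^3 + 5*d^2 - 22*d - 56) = d/(d - 4)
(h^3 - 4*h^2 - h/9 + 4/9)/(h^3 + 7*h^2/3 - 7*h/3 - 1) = (3*h^2 - 13*h + 4)/(3*(h^2 + 2*h - 3))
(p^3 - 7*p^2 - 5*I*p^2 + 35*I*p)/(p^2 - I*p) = (p^2 - 7*p - 5*I*p + 35*I)/(p - I)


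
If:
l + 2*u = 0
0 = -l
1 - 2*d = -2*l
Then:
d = 1/2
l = 0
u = 0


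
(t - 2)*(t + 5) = t^2 + 3*t - 10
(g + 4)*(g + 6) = g^2 + 10*g + 24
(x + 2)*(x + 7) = x^2 + 9*x + 14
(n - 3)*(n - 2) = n^2 - 5*n + 6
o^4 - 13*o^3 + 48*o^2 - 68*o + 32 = (o - 8)*(o - 2)^2*(o - 1)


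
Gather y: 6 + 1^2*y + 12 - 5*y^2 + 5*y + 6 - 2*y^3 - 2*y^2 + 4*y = -2*y^3 - 7*y^2 + 10*y + 24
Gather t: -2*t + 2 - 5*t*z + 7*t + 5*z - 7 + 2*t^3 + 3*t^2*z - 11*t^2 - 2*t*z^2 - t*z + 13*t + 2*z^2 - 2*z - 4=2*t^3 + t^2*(3*z - 11) + t*(-2*z^2 - 6*z + 18) + 2*z^2 + 3*z - 9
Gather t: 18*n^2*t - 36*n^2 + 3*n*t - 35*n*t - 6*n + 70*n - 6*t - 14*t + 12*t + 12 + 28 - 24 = -36*n^2 + 64*n + t*(18*n^2 - 32*n - 8) + 16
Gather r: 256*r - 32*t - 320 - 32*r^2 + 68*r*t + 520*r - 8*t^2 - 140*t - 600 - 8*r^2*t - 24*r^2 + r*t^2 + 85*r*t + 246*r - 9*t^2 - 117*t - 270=r^2*(-8*t - 56) + r*(t^2 + 153*t + 1022) - 17*t^2 - 289*t - 1190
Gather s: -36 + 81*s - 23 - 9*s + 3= 72*s - 56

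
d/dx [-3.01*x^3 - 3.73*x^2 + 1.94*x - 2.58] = -9.03*x^2 - 7.46*x + 1.94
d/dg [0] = 0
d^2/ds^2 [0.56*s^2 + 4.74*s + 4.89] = 1.12000000000000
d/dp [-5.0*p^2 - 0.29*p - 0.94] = -10.0*p - 0.29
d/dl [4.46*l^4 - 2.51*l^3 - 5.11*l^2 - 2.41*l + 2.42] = 17.84*l^3 - 7.53*l^2 - 10.22*l - 2.41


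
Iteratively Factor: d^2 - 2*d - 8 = (d - 4)*(d + 2)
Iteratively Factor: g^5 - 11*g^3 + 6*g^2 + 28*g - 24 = (g + 3)*(g^4 - 3*g^3 - 2*g^2 + 12*g - 8) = (g - 1)*(g + 3)*(g^3 - 2*g^2 - 4*g + 8) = (g - 1)*(g + 2)*(g + 3)*(g^2 - 4*g + 4) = (g - 2)*(g - 1)*(g + 2)*(g + 3)*(g - 2)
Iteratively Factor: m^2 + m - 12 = (m - 3)*(m + 4)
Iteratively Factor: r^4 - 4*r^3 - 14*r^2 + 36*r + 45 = (r + 3)*(r^3 - 7*r^2 + 7*r + 15) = (r - 3)*(r + 3)*(r^2 - 4*r - 5) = (r - 3)*(r + 1)*(r + 3)*(r - 5)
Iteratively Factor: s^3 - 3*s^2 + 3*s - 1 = (s - 1)*(s^2 - 2*s + 1) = (s - 1)^2*(s - 1)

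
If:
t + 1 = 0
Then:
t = -1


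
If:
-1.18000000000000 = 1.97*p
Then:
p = -0.60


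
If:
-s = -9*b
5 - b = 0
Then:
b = 5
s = 45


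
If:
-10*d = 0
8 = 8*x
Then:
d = 0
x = 1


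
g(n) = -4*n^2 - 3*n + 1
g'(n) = -8*n - 3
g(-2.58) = -17.89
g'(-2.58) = 17.64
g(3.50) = -58.50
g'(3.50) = -31.00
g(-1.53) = -3.77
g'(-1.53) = 9.24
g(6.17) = -169.79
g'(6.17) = -52.36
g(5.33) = -128.63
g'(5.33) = -45.64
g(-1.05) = -0.26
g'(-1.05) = 5.40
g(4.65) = -99.44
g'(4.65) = -40.20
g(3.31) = -52.75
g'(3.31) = -29.48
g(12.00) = -611.00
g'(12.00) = -99.00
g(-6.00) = -125.00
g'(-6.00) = 45.00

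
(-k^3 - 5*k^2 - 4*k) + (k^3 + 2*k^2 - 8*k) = -3*k^2 - 12*k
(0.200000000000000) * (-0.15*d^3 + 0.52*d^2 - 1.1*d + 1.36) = -0.03*d^3 + 0.104*d^2 - 0.22*d + 0.272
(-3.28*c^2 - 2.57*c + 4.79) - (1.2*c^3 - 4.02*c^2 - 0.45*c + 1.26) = -1.2*c^3 + 0.74*c^2 - 2.12*c + 3.53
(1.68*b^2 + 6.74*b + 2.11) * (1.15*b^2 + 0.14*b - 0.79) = 1.932*b^4 + 7.9862*b^3 + 2.0429*b^2 - 5.0292*b - 1.6669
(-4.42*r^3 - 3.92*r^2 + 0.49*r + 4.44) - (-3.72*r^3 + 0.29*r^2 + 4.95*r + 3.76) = -0.7*r^3 - 4.21*r^2 - 4.46*r + 0.680000000000001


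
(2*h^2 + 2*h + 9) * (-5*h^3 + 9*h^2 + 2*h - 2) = -10*h^5 + 8*h^4 - 23*h^3 + 81*h^2 + 14*h - 18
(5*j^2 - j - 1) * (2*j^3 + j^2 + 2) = 10*j^5 + 3*j^4 - 3*j^3 + 9*j^2 - 2*j - 2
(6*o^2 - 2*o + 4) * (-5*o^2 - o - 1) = -30*o^4 + 4*o^3 - 24*o^2 - 2*o - 4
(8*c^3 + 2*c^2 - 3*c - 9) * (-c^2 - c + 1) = -8*c^5 - 10*c^4 + 9*c^3 + 14*c^2 + 6*c - 9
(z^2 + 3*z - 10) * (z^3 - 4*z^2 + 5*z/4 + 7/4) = z^5 - z^4 - 83*z^3/4 + 91*z^2/2 - 29*z/4 - 35/2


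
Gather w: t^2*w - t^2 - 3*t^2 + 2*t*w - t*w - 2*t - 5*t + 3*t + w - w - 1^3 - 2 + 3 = -4*t^2 - 4*t + w*(t^2 + t)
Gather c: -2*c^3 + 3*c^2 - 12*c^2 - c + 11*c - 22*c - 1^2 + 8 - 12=-2*c^3 - 9*c^2 - 12*c - 5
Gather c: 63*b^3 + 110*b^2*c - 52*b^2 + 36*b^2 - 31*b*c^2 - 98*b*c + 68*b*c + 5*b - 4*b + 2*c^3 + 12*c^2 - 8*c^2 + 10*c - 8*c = 63*b^3 - 16*b^2 + b + 2*c^3 + c^2*(4 - 31*b) + c*(110*b^2 - 30*b + 2)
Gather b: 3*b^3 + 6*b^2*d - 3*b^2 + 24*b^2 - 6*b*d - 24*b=3*b^3 + b^2*(6*d + 21) + b*(-6*d - 24)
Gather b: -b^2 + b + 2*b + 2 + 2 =-b^2 + 3*b + 4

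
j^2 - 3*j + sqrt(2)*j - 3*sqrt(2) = (j - 3)*(j + sqrt(2))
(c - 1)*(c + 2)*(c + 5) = c^3 + 6*c^2 + 3*c - 10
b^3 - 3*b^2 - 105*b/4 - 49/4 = (b - 7)*(b + 1/2)*(b + 7/2)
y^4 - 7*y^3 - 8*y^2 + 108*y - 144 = (y - 6)*(y - 3)*(y - 2)*(y + 4)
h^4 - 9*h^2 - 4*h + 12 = (h - 3)*(h - 1)*(h + 2)^2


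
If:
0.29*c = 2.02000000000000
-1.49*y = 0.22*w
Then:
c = 6.97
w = -6.77272727272727*y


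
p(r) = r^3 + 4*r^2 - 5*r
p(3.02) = 48.93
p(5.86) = 309.29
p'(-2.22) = -7.97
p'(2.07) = 24.41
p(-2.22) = 19.87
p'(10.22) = 390.11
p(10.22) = 1434.16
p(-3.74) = 22.34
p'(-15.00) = 550.00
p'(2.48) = 33.29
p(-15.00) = -2400.00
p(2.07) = 15.66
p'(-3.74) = 7.04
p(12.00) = 2244.00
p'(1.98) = 22.60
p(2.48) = 27.45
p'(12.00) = 523.00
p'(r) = 3*r^2 + 8*r - 5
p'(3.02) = 46.52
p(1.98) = 13.54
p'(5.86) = 144.90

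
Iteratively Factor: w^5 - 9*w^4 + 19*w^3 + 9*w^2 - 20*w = (w - 1)*(w^4 - 8*w^3 + 11*w^2 + 20*w) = (w - 5)*(w - 1)*(w^3 - 3*w^2 - 4*w) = w*(w - 5)*(w - 1)*(w^2 - 3*w - 4) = w*(w - 5)*(w - 1)*(w + 1)*(w - 4)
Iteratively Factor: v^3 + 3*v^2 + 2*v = (v)*(v^2 + 3*v + 2) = v*(v + 2)*(v + 1)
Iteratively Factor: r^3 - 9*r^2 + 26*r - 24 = (r - 3)*(r^2 - 6*r + 8) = (r - 4)*(r - 3)*(r - 2)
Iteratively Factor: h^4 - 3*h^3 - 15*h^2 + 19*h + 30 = (h + 3)*(h^3 - 6*h^2 + 3*h + 10) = (h - 2)*(h + 3)*(h^2 - 4*h - 5) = (h - 2)*(h + 1)*(h + 3)*(h - 5)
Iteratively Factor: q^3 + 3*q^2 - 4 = (q - 1)*(q^2 + 4*q + 4) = (q - 1)*(q + 2)*(q + 2)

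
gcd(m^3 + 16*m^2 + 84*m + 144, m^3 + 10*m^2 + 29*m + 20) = m + 4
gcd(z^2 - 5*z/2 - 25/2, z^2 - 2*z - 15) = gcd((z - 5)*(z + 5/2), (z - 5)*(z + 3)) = z - 5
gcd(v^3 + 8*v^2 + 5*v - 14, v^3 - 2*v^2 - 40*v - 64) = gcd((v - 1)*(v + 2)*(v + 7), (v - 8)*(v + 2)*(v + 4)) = v + 2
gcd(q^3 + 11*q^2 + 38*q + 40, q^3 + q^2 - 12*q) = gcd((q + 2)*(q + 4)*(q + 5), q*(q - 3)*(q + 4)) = q + 4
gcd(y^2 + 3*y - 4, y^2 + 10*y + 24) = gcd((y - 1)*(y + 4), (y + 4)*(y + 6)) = y + 4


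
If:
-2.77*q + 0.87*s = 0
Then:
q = 0.314079422382672*s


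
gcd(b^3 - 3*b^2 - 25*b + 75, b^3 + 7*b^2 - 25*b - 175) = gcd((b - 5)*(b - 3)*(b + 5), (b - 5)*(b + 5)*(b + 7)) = b^2 - 25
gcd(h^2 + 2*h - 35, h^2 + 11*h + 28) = h + 7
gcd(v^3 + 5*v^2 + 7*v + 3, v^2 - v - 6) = 1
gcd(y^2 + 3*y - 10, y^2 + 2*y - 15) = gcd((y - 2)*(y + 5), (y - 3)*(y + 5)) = y + 5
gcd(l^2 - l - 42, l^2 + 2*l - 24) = l + 6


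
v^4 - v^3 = v^3*(v - 1)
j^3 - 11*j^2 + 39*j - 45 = (j - 5)*(j - 3)^2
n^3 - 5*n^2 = n^2*(n - 5)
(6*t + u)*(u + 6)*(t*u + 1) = 6*t^2*u^2 + 36*t^2*u + t*u^3 + 6*t*u^2 + 6*t*u + 36*t + u^2 + 6*u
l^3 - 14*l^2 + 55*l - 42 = (l - 7)*(l - 6)*(l - 1)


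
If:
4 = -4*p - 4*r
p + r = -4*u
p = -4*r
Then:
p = -4/3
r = 1/3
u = 1/4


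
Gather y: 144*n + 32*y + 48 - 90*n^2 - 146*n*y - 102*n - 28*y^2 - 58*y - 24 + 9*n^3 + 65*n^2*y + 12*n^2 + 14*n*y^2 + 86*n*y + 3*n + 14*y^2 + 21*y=9*n^3 - 78*n^2 + 45*n + y^2*(14*n - 14) + y*(65*n^2 - 60*n - 5) + 24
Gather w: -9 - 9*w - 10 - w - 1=-10*w - 20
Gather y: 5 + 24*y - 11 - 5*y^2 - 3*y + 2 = -5*y^2 + 21*y - 4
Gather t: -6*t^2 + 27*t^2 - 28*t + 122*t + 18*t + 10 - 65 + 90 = 21*t^2 + 112*t + 35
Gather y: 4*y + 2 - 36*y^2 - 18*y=-36*y^2 - 14*y + 2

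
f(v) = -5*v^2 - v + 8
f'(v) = -10*v - 1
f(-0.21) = 7.99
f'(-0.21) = 1.10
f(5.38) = -142.10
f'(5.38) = -54.80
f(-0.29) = 7.87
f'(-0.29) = 1.90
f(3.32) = -50.43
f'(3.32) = -34.20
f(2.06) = -15.28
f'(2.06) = -21.60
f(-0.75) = 5.94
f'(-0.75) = 6.50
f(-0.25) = 7.94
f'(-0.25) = 1.50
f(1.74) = -8.88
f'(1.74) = -18.40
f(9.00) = -406.00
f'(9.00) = -91.00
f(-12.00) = -700.00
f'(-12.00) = 119.00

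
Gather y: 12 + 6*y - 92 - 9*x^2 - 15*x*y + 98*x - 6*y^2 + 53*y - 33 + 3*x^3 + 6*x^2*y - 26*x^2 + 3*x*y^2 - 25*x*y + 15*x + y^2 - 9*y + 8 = 3*x^3 - 35*x^2 + 113*x + y^2*(3*x - 5) + y*(6*x^2 - 40*x + 50) - 105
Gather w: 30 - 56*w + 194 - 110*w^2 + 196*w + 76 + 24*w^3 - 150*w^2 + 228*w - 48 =24*w^3 - 260*w^2 + 368*w + 252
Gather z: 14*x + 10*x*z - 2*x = 10*x*z + 12*x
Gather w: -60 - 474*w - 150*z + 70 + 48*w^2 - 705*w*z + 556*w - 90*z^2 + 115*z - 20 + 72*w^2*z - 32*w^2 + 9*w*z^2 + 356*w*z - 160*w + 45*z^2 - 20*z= w^2*(72*z + 16) + w*(9*z^2 - 349*z - 78) - 45*z^2 - 55*z - 10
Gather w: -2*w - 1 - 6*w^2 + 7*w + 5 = -6*w^2 + 5*w + 4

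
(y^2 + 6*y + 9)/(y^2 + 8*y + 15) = (y + 3)/(y + 5)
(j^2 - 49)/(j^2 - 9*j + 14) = (j + 7)/(j - 2)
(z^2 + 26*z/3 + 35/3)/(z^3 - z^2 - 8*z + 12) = (z^2 + 26*z/3 + 35/3)/(z^3 - z^2 - 8*z + 12)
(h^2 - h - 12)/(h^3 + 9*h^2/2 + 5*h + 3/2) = 2*(h - 4)/(2*h^2 + 3*h + 1)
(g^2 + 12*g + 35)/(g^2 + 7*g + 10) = (g + 7)/(g + 2)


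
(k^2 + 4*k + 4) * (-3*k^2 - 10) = -3*k^4 - 12*k^3 - 22*k^2 - 40*k - 40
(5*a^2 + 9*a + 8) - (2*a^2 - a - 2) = 3*a^2 + 10*a + 10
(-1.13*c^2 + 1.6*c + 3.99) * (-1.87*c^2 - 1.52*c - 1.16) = 2.1131*c^4 - 1.2744*c^3 - 8.5825*c^2 - 7.9208*c - 4.6284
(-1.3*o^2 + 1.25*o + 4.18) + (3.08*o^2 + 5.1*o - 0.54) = 1.78*o^2 + 6.35*o + 3.64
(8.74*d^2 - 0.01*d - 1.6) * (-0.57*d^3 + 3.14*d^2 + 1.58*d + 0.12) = -4.9818*d^5 + 27.4493*d^4 + 14.6898*d^3 - 3.991*d^2 - 2.5292*d - 0.192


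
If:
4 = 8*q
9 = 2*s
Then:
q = 1/2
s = 9/2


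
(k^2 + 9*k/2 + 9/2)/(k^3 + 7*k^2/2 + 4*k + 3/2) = (k + 3)/(k^2 + 2*k + 1)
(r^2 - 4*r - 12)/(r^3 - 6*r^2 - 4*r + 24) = 1/(r - 2)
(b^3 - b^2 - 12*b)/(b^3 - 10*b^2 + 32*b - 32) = b*(b + 3)/(b^2 - 6*b + 8)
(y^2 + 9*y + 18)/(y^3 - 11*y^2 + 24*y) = (y^2 + 9*y + 18)/(y*(y^2 - 11*y + 24))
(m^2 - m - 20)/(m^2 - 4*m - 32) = (m - 5)/(m - 8)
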